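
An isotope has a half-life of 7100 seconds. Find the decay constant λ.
λ = ln(2)/t½ = 9.763e-5 second⁻¹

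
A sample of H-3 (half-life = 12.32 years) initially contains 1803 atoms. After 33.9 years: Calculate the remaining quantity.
N = N₀(1/2)^(t/t½) = 267.7 atoms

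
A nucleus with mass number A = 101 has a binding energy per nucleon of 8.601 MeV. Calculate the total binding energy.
B.E. = 8.601 × 101 = 868.7 MeV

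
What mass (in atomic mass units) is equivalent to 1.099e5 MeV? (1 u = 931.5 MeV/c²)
m = E/c² = 118 u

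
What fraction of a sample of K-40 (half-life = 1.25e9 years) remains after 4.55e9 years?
N/N₀ = (1/2)^(t/t½) = 0.08021 = 8.02%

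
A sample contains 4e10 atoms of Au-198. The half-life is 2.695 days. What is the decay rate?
A = λN = 1.029e10 decays/day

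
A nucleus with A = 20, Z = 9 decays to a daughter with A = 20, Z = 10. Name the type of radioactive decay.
ΔA = 0, ΔZ = +1 ⇒ beta-minus decay (β⁻)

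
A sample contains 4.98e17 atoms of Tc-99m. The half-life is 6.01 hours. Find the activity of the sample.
A = λN = 5.744e16 decays/hour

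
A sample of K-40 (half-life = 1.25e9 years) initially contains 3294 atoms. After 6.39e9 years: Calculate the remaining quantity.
N = N₀(1/2)^(t/t½) = 95.25 atoms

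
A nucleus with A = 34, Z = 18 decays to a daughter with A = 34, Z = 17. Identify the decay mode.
ΔA = 0, ΔZ = -1 ⇒ beta-plus decay (β⁺) or electron capture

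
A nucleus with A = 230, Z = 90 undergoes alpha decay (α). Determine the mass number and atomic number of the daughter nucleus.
Daughter: A = 226, Z = 88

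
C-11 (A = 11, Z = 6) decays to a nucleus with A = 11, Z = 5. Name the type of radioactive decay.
ΔA = 0, ΔZ = -1 ⇒ beta-plus decay (β⁺) or electron capture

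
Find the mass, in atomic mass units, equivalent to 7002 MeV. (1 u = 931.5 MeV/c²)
m = E/c² = 7.517 u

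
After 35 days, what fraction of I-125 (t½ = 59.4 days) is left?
N/N₀ = (1/2)^(t/t½) = 0.6647 = 66.5%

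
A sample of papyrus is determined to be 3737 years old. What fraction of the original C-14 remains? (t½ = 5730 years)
N/N₀ = (1/2)^(t/t½) = 0.6363 = 63.6%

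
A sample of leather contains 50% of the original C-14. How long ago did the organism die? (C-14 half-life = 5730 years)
Age = t½ × log₂(1/ratio) = 5730 years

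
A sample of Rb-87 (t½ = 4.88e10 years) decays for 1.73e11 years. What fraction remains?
N/N₀ = (1/2)^(t/t½) = 0.08567 = 8.57%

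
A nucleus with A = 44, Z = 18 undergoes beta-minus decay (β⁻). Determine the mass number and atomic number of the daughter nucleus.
Daughter: A = 44, Z = 19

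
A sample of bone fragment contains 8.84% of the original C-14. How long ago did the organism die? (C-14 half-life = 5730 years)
Age = t½ × log₂(1/ratio) = 20050 years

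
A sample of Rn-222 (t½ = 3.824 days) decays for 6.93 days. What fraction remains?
N/N₀ = (1/2)^(t/t½) = 0.2847 = 28.5%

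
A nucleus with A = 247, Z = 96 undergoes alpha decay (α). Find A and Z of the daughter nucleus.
Daughter: A = 243, Z = 94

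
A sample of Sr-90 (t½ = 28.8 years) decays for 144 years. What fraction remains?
N/N₀ = (1/2)^(t/t½) = 0.03125 = 3.12%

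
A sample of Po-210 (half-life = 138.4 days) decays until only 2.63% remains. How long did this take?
t = t½ × log₂(N₀/N) = 726.4 days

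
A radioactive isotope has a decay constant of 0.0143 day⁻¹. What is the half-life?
t½ = ln(2)/λ = 48.47 days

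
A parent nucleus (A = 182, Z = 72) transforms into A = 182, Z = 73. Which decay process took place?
ΔA = 0, ΔZ = +1 ⇒ beta-minus decay (β⁻)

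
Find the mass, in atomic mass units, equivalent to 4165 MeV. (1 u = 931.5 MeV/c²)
m = E/c² = 4.471 u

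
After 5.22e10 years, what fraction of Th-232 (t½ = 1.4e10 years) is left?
N/N₀ = (1/2)^(t/t½) = 0.07544 = 7.54%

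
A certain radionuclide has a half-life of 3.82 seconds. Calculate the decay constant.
λ = ln(2)/t½ = 0.1815 second⁻¹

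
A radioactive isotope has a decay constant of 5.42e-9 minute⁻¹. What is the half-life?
t½ = ln(2)/λ = 1.279e8 minutes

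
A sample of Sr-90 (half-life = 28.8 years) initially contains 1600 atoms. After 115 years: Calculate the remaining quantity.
N = N₀(1/2)^(t/t½) = 100.5 atoms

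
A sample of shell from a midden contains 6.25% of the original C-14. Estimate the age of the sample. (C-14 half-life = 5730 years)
Age = t½ × log₂(1/ratio) = 22920 years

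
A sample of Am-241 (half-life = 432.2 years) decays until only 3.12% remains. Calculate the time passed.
t = t½ × log₂(N₀/N) = 2162 years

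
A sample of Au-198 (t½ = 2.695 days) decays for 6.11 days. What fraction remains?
N/N₀ = (1/2)^(t/t½) = 0.2077 = 20.8%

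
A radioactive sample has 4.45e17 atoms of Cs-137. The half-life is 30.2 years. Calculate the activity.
A = λN = 1.021e16 decays/year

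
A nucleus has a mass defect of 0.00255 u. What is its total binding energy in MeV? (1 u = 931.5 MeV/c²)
B.E. = Δm × 931.5 = 2.375 MeV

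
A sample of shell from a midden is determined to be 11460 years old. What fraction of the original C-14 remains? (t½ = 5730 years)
N/N₀ = (1/2)^(t/t½) = 0.25 = 25%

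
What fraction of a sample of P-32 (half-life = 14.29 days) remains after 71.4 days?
N/N₀ = (1/2)^(t/t½) = 0.03133 = 3.13%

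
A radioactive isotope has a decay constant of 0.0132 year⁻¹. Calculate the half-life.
t½ = ln(2)/λ = 52.51 years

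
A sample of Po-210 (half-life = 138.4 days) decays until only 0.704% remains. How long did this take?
t = t½ × log₂(N₀/N) = 989.6 days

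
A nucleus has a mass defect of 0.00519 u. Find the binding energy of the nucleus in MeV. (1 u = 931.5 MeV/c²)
B.E. = Δm × 931.5 = 4.834 MeV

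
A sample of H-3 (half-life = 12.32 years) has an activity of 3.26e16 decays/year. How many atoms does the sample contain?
N = A/λ = 5.794e17 atoms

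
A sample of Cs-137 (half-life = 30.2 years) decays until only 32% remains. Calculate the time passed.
t = t½ × log₂(N₀/N) = 49.64 years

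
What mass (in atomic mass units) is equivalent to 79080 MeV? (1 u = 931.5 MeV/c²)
m = E/c² = 84.9 u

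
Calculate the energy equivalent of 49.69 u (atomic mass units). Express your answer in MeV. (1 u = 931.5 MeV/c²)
E = mc² = 46290 MeV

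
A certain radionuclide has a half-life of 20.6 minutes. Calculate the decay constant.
λ = ln(2)/t½ = 0.03365 minute⁻¹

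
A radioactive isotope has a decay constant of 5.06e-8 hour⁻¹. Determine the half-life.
t½ = ln(2)/λ = 1.37e7 hours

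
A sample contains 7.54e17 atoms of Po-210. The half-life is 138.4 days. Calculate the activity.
A = λN = 3.776e15 decays/day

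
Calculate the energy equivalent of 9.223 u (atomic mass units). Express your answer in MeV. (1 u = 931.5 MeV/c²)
E = mc² = 8591 MeV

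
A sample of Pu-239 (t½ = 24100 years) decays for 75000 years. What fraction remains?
N/N₀ = (1/2)^(t/t½) = 0.1157 = 11.6%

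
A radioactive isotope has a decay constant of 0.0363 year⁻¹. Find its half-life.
t½ = ln(2)/λ = 19.09 years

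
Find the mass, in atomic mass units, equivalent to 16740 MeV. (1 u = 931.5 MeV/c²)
m = E/c² = 17.97 u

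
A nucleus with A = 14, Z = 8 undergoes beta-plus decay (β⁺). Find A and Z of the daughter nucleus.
Daughter: A = 14, Z = 7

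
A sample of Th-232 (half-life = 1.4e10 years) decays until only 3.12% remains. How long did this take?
t = t½ × log₂(N₀/N) = 7.003e10 years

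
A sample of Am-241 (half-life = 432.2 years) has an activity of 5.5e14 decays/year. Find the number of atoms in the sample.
N = A/λ = 3.429e17 atoms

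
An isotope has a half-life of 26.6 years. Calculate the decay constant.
λ = ln(2)/t½ = 0.02606 year⁻¹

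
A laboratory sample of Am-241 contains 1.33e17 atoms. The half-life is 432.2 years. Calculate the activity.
A = λN = 2.133e14 decays/year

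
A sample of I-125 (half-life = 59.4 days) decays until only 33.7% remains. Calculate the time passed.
t = t½ × log₂(N₀/N) = 93.21 days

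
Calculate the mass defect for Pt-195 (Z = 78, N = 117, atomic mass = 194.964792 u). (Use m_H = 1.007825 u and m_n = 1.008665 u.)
Δm = Z·m_H + N·m_n − M = 1.659 u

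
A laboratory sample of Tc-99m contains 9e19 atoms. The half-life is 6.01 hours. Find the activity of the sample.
A = λN = 1.038e19 decays/hour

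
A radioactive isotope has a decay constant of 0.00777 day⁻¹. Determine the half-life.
t½ = ln(2)/λ = 89.21 days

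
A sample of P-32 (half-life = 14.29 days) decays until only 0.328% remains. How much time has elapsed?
t = t½ × log₂(N₀/N) = 117.9 days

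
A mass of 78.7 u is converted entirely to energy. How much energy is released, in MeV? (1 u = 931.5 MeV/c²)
E = mc² = 73310 MeV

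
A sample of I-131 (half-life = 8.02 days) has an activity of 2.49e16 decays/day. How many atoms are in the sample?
N = A/λ = 2.881e17 atoms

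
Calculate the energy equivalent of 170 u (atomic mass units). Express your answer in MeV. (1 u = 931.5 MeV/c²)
E = mc² = 1.584e5 MeV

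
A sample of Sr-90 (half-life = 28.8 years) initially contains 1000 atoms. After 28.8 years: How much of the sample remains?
N = N₀(1/2)^(t/t½) = 500 atoms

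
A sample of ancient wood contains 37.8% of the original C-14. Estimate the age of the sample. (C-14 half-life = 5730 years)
Age = t½ × log₂(1/ratio) = 8042 years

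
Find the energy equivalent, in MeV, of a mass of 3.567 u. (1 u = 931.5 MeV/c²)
E = mc² = 3323 MeV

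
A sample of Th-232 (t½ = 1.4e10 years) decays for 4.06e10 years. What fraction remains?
N/N₀ = (1/2)^(t/t½) = 0.134 = 13.4%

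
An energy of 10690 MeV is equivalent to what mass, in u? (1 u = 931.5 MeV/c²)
m = E/c² = 11.48 u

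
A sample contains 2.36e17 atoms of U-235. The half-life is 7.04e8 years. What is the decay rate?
A = λN = 2.324e8 decays/year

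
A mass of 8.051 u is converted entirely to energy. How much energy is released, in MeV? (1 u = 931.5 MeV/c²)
E = mc² = 7500 MeV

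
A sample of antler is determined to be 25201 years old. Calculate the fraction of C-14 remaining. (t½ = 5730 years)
N/N₀ = (1/2)^(t/t½) = 0.04743 = 4.74%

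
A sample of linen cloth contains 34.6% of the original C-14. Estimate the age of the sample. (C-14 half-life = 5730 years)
Age = t½ × log₂(1/ratio) = 8774 years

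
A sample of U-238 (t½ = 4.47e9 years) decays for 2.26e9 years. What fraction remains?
N/N₀ = (1/2)^(t/t½) = 0.7044 = 70.4%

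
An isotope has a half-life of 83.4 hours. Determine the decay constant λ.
λ = ln(2)/t½ = 0.008311 hour⁻¹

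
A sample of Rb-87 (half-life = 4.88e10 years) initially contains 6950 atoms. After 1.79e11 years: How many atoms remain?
N = N₀(1/2)^(t/t½) = 546.8 atoms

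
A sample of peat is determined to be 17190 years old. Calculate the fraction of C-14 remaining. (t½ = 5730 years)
N/N₀ = (1/2)^(t/t½) = 0.125 = 12.5%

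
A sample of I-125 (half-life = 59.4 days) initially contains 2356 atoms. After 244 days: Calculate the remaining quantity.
N = N₀(1/2)^(t/t½) = 136.7 atoms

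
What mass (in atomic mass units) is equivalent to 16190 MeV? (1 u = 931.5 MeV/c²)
m = E/c² = 17.38 u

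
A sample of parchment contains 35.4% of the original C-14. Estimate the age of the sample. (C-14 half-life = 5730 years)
Age = t½ × log₂(1/ratio) = 8585 years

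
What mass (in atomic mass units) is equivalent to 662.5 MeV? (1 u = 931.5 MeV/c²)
m = E/c² = 0.7112 u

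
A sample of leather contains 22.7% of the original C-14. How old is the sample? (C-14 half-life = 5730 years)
Age = t½ × log₂(1/ratio) = 12260 years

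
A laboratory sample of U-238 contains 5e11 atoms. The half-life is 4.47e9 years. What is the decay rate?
A = λN = 77.53 decays/year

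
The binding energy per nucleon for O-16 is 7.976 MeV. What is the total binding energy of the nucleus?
B.E. = 7.976 × 16 = 127.6 MeV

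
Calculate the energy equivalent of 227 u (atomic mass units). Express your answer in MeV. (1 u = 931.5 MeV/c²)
E = mc² = 2.115e5 MeV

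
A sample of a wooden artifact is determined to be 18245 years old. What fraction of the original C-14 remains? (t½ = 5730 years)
N/N₀ = (1/2)^(t/t½) = 0.11 = 11%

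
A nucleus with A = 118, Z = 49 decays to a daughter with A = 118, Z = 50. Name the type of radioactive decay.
ΔA = 0, ΔZ = +1 ⇒ beta-minus decay (β⁻)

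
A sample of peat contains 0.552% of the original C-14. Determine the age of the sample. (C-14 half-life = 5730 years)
Age = t½ × log₂(1/ratio) = 42980 years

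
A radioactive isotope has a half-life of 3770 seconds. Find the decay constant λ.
λ = ln(2)/t½ = 1.839e-4 second⁻¹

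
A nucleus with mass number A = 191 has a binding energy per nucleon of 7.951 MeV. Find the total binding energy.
B.E. = 7.951 × 191 = 1519 MeV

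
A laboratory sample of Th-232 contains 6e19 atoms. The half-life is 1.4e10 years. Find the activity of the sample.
A = λN = 2.971e9 decays/year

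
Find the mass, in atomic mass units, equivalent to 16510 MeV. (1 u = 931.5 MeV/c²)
m = E/c² = 17.72 u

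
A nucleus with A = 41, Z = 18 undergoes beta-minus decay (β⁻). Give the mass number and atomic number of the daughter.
Daughter: A = 41, Z = 19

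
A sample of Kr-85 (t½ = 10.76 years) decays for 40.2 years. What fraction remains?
N/N₀ = (1/2)^(t/t½) = 0.07505 = 7.5%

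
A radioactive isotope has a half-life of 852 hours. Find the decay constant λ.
λ = ln(2)/t½ = 8.136e-4 hour⁻¹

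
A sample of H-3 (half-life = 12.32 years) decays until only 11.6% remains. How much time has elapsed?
t = t½ × log₂(N₀/N) = 38.29 years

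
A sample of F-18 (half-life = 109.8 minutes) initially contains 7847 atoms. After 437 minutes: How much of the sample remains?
N = N₀(1/2)^(t/t½) = 497.3 atoms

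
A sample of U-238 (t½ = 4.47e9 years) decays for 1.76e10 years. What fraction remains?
N/N₀ = (1/2)^(t/t½) = 0.06527 = 6.53%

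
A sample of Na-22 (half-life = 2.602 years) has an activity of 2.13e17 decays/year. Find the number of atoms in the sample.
N = A/λ = 7.996e17 atoms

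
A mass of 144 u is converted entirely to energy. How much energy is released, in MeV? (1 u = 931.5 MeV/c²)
E = mc² = 1.341e5 MeV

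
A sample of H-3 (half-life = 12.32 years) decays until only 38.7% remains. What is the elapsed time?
t = t½ × log₂(N₀/N) = 16.87 years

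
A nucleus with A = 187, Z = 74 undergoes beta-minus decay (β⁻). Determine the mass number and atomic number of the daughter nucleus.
Daughter: A = 187, Z = 75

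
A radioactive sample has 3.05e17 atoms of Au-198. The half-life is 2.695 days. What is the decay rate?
A = λN = 7.845e16 decays/day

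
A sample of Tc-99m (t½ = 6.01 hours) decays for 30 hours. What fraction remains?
N/N₀ = (1/2)^(t/t½) = 0.03143 = 3.14%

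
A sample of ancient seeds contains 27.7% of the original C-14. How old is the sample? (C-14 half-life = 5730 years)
Age = t½ × log₂(1/ratio) = 10610 years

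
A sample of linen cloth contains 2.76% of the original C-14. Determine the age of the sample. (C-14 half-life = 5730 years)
Age = t½ × log₂(1/ratio) = 29680 years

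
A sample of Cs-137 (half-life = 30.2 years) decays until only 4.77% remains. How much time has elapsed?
t = t½ × log₂(N₀/N) = 132.6 years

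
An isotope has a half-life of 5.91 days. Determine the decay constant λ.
λ = ln(2)/t½ = 0.1173 day⁻¹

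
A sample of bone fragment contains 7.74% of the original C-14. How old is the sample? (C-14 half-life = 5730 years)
Age = t½ × log₂(1/ratio) = 21150 years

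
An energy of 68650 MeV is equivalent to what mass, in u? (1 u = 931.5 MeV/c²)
m = E/c² = 73.7 u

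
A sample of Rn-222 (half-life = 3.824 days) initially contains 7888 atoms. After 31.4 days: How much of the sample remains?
N = N₀(1/2)^(t/t½) = 26.61 atoms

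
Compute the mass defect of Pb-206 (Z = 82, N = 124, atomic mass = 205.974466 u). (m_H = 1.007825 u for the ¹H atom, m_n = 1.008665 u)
Δm = Z·m_H + N·m_n − M = 1.742 u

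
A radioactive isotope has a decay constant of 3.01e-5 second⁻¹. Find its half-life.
t½ = ln(2)/λ = 23030 seconds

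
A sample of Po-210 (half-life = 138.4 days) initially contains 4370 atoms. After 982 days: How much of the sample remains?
N = N₀(1/2)^(t/t½) = 31.96 atoms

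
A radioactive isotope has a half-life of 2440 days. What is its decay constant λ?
λ = ln(2)/t½ = 2.841e-4 day⁻¹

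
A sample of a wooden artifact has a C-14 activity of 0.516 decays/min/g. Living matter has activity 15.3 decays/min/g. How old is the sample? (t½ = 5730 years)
Age = t½ × log₂(A₀/A) = 28020 years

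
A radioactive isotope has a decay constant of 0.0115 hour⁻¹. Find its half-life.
t½ = ln(2)/λ = 60.27 hours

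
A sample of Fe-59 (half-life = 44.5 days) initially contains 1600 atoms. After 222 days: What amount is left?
N = N₀(1/2)^(t/t½) = 50.39 atoms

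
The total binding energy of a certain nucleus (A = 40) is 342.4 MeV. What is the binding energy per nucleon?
B.E./A = 342.4/40 = 8.56 MeV/nucleon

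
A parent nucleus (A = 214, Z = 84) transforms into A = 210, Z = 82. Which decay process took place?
ΔA = -4, ΔZ = -2 ⇒ alpha decay (α)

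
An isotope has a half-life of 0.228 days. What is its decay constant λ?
λ = ln(2)/t½ = 3.04 day⁻¹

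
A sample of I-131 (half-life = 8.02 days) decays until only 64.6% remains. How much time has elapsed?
t = t½ × log₂(N₀/N) = 5.056 days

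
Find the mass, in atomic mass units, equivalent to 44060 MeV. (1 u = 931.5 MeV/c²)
m = E/c² = 47.3 u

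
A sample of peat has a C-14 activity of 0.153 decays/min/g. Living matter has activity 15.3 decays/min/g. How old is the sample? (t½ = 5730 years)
Age = t½ × log₂(A₀/A) = 38070 years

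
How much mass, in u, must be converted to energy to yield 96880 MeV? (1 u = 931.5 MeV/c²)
m = E/c² = 104 u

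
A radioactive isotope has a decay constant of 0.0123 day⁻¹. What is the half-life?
t½ = ln(2)/λ = 56.35 days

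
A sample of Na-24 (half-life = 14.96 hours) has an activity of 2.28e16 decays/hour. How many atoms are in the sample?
N = A/λ = 4.921e17 atoms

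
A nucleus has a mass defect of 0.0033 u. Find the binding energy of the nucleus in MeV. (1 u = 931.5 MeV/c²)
B.E. = Δm × 931.5 = 3.074 MeV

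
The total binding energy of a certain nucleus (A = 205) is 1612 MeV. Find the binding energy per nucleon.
B.E./A = 1612/205 = 7.863 MeV/nucleon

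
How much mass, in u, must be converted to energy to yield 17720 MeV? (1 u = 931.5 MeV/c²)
m = E/c² = 19.02 u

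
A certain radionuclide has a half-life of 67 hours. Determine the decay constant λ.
λ = ln(2)/t½ = 0.01035 hour⁻¹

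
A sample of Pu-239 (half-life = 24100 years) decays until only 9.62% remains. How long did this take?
t = t½ × log₂(N₀/N) = 81410 years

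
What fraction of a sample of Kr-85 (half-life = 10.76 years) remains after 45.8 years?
N/N₀ = (1/2)^(t/t½) = 0.05232 = 5.23%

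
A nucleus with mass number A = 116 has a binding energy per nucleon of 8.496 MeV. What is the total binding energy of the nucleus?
B.E. = 8.496 × 116 = 985.5 MeV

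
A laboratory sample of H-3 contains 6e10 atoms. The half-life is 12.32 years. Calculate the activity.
A = λN = 3.376e9 decays/year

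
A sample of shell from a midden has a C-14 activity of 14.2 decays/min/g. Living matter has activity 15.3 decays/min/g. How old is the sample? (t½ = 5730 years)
Age = t½ × log₂(A₀/A) = 616.8 years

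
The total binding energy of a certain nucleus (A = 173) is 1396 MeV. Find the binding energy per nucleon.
B.E./A = 1396/173 = 8.069 MeV/nucleon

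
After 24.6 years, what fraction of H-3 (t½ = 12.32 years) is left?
N/N₀ = (1/2)^(t/t½) = 0.2506 = 25.1%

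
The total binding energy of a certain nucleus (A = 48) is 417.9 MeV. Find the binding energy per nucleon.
B.E./A = 417.9/48 = 8.706 MeV/nucleon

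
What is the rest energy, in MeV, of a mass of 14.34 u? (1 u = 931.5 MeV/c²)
E = mc² = 13360 MeV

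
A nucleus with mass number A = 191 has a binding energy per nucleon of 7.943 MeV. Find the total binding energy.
B.E. = 7.943 × 191 = 1517 MeV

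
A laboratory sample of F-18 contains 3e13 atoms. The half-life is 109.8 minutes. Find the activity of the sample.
A = λN = 1.894e11 decays/minute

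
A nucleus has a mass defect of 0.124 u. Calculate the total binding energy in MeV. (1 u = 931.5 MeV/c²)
B.E. = Δm × 931.5 = 115.5 MeV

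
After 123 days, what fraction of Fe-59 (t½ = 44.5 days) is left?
N/N₀ = (1/2)^(t/t½) = 0.1472 = 14.7%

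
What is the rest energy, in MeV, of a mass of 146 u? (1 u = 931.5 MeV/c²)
E = mc² = 1.36e5 MeV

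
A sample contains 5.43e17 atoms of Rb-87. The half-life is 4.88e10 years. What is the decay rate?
A = λN = 7.713e6 decays/year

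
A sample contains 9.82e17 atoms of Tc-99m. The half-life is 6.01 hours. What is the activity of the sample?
A = λN = 1.133e17 decays/hour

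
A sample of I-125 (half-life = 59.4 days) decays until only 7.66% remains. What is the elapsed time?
t = t½ × log₂(N₀/N) = 220.2 days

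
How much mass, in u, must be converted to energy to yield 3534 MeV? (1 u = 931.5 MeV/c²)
m = E/c² = 3.794 u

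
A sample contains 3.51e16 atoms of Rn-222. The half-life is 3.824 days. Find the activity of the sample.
A = λN = 6.362e15 decays/day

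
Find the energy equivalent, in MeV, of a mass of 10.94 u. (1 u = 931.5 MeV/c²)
E = mc² = 10190 MeV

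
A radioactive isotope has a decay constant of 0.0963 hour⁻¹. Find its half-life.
t½ = ln(2)/λ = 7.198 hours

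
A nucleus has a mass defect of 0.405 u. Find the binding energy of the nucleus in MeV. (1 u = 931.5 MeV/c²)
B.E. = Δm × 931.5 = 377.3 MeV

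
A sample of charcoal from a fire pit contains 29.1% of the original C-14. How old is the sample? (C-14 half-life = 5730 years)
Age = t½ × log₂(1/ratio) = 10200 years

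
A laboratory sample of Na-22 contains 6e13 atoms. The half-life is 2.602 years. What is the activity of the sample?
A = λN = 1.598e13 decays/year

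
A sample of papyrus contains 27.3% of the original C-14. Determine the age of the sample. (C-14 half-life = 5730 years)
Age = t½ × log₂(1/ratio) = 10730 years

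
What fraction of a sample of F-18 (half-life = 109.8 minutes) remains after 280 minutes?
N/N₀ = (1/2)^(t/t½) = 0.1707 = 17.1%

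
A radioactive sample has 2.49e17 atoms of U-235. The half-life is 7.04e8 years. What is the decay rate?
A = λN = 2.452e8 decays/year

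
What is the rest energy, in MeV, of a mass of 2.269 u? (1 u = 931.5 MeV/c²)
E = mc² = 2114 MeV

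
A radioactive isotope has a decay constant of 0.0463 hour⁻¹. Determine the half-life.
t½ = ln(2)/λ = 14.97 hours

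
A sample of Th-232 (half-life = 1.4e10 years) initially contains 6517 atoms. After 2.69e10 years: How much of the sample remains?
N = N₀(1/2)^(t/t½) = 1720 atoms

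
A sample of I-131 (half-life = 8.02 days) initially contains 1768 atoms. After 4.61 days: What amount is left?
N = N₀(1/2)^(t/t½) = 1187 atoms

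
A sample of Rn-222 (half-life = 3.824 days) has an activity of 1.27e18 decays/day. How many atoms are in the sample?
N = A/λ = 7.006e18 atoms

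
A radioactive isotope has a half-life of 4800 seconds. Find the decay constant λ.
λ = ln(2)/t½ = 1.444e-4 second⁻¹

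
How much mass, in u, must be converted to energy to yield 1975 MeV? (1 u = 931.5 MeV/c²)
m = E/c² = 2.12 u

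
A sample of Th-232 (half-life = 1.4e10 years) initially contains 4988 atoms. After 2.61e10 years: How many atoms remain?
N = N₀(1/2)^(t/t½) = 1370 atoms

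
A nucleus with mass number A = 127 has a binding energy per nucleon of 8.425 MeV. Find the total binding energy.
B.E. = 8.425 × 127 = 1070 MeV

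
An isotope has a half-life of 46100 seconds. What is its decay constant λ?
λ = ln(2)/t½ = 1.504e-5 second⁻¹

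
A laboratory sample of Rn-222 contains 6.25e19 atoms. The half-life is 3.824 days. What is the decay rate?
A = λN = 1.133e19 decays/day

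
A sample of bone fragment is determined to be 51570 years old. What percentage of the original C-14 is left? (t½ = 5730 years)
N/N₀ = (1/2)^(t/t½) = 0.001953 = 0.195%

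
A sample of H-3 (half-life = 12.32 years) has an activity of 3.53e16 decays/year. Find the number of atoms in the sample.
N = A/λ = 6.274e17 atoms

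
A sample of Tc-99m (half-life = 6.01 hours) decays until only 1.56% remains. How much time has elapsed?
t = t½ × log₂(N₀/N) = 36.07 hours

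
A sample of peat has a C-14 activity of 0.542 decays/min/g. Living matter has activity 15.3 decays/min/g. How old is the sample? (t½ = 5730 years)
Age = t½ × log₂(A₀/A) = 27610 years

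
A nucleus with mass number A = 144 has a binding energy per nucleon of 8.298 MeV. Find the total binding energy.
B.E. = 8.298 × 144 = 1195 MeV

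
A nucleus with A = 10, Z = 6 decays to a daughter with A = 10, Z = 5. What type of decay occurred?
ΔA = 0, ΔZ = -1 ⇒ beta-plus decay (β⁺) or electron capture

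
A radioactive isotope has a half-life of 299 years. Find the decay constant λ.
λ = ln(2)/t½ = 0.002318 year⁻¹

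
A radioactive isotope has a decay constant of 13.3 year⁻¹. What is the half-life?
t½ = ln(2)/λ = 0.05212 years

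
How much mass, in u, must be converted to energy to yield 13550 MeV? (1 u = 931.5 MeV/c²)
m = E/c² = 14.55 u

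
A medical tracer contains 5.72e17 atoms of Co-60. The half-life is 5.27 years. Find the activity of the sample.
A = λN = 7.523e16 decays/year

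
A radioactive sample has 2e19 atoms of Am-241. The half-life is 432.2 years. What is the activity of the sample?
A = λN = 3.208e16 decays/year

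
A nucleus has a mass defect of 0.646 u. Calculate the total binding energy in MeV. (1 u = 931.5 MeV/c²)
B.E. = Δm × 931.5 = 601.7 MeV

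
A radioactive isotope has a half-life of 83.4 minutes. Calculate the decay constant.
λ = ln(2)/t½ = 0.008311 minute⁻¹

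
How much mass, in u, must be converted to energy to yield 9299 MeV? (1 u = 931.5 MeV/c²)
m = E/c² = 9.983 u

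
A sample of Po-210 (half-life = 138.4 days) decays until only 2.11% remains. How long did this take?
t = t½ × log₂(N₀/N) = 770.4 days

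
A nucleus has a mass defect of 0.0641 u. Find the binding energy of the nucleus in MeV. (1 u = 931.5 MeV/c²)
B.E. = Δm × 931.5 = 59.71 MeV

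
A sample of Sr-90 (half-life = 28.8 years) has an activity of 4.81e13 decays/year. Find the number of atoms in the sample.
N = A/λ = 1.999e15 atoms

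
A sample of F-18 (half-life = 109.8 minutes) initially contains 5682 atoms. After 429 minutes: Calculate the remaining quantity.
N = N₀(1/2)^(t/t½) = 378.7 atoms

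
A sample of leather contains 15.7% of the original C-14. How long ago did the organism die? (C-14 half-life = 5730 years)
Age = t½ × log₂(1/ratio) = 15310 years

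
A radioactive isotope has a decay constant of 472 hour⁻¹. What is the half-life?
t½ = ln(2)/λ = 0.001469 hours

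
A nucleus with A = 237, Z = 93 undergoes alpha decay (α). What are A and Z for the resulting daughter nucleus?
Daughter: A = 233, Z = 91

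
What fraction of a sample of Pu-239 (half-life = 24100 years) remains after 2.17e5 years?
N/N₀ = (1/2)^(t/t½) = 0.001948 = 0.195%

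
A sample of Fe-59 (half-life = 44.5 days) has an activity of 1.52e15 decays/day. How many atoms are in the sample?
N = A/λ = 9.758e16 atoms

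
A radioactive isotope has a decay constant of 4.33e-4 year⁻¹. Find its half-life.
t½ = ln(2)/λ = 1601 years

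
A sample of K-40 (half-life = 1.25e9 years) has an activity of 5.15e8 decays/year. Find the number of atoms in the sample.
N = A/λ = 9.287e17 atoms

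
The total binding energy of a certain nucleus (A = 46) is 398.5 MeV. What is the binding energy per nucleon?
B.E./A = 398.5/46 = 8.663 MeV/nucleon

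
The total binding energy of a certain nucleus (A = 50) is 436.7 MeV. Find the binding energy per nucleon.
B.E./A = 436.7/50 = 8.734 MeV/nucleon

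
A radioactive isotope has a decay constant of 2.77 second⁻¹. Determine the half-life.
t½ = ln(2)/λ = 0.2502 seconds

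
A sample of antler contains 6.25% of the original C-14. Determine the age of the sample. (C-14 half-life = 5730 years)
Age = t½ × log₂(1/ratio) = 22920 years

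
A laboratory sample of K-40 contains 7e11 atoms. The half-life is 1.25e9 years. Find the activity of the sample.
A = λN = 388.2 decays/year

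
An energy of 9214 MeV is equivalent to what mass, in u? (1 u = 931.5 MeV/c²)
m = E/c² = 9.892 u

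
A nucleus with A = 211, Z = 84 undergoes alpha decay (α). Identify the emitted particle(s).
α particle = ⁴₂He (2 protons + 2 neutrons)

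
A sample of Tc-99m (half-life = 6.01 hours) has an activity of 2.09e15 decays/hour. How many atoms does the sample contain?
N = A/λ = 1.812e16 atoms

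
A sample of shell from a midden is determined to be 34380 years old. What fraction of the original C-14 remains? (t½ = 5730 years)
N/N₀ = (1/2)^(t/t½) = 0.01562 = 1.56%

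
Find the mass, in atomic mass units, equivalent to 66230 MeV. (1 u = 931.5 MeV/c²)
m = E/c² = 71.1 u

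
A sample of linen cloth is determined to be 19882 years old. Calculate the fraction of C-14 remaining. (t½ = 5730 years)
N/N₀ = (1/2)^(t/t½) = 0.09026 = 9.03%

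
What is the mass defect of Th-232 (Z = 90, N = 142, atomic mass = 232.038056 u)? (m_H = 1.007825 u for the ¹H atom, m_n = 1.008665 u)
Δm = Z·m_H + N·m_n − M = 1.897 u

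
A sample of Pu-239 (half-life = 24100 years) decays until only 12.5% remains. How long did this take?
t = t½ × log₂(N₀/N) = 72300 years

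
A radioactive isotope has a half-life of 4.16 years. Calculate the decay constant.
λ = ln(2)/t½ = 0.1666 year⁻¹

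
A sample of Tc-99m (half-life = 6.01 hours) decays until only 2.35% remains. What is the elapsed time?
t = t½ × log₂(N₀/N) = 32.52 hours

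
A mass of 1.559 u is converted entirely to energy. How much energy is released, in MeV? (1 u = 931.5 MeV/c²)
E = mc² = 1452 MeV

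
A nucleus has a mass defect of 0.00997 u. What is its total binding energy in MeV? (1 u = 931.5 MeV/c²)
B.E. = Δm × 931.5 = 9.287 MeV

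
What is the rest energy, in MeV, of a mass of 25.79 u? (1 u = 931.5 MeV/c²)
E = mc² = 24020 MeV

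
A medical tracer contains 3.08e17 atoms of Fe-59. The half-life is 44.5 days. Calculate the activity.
A = λN = 4.798e15 decays/day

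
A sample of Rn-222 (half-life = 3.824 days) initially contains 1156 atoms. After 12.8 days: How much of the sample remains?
N = N₀(1/2)^(t/t½) = 113.6 atoms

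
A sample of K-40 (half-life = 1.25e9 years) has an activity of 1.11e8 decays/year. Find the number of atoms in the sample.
N = A/λ = 2.002e17 atoms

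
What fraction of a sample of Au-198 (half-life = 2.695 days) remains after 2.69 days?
N/N₀ = (1/2)^(t/t½) = 0.5006 = 50.1%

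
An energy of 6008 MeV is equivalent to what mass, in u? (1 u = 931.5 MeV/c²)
m = E/c² = 6.45 u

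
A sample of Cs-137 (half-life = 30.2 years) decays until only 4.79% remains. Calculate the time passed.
t = t½ × log₂(N₀/N) = 132.4 years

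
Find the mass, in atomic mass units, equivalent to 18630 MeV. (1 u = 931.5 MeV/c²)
m = E/c² = 20 u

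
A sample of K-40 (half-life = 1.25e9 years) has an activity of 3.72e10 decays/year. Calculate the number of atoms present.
N = A/λ = 6.709e19 atoms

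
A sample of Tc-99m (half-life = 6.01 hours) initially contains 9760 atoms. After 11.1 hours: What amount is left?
N = N₀(1/2)^(t/t½) = 2713 atoms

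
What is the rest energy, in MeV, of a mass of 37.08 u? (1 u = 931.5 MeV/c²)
E = mc² = 34540 MeV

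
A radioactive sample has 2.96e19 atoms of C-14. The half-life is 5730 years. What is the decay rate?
A = λN = 3.581e15 decays/year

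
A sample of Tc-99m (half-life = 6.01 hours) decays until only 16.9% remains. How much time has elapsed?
t = t½ × log₂(N₀/N) = 15.42 hours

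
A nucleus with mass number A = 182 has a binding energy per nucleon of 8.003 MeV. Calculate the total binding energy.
B.E. = 8.003 × 182 = 1457 MeV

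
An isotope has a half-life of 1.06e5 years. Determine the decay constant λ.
λ = ln(2)/t½ = 6.539e-6 year⁻¹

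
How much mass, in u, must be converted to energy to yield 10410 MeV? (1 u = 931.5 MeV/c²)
m = E/c² = 11.18 u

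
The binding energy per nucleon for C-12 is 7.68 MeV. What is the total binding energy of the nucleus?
B.E. = 7.68 × 12 = 92.16 MeV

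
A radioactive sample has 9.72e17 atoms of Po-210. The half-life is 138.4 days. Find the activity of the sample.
A = λN = 4.868e15 decays/day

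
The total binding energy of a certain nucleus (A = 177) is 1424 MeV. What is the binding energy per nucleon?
B.E./A = 1424/177 = 8.045 MeV/nucleon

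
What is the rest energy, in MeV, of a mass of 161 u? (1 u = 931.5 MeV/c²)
E = mc² = 1.5e5 MeV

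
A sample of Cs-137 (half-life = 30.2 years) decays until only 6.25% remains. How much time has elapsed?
t = t½ × log₂(N₀/N) = 120.8 years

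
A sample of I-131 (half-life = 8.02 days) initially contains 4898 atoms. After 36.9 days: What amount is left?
N = N₀(1/2)^(t/t½) = 201.8 atoms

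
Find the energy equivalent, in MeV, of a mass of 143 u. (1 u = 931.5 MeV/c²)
E = mc² = 1.332e5 MeV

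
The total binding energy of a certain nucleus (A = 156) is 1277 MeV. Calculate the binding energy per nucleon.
B.E./A = 1277/156 = 8.186 MeV/nucleon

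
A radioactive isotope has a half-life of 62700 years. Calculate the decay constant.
λ = ln(2)/t½ = 1.105e-5 year⁻¹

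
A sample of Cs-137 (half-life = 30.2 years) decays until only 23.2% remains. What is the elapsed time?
t = t½ × log₂(N₀/N) = 63.66 years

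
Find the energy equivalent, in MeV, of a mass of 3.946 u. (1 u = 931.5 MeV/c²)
E = mc² = 3676 MeV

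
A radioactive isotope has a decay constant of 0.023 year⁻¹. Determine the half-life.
t½ = ln(2)/λ = 30.14 years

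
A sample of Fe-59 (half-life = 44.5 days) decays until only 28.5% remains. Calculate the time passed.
t = t½ × log₂(N₀/N) = 80.59 days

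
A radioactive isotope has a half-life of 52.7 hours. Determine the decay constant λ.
λ = ln(2)/t½ = 0.01315 hour⁻¹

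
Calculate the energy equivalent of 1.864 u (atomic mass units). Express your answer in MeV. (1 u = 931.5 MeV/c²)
E = mc² = 1736 MeV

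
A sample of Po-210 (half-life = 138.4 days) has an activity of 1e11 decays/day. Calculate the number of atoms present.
N = A/λ = 1.997e13 atoms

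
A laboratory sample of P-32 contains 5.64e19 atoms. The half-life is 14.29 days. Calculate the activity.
A = λN = 2.736e18 decays/day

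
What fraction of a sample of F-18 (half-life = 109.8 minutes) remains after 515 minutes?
N/N₀ = (1/2)^(t/t½) = 0.03873 = 3.87%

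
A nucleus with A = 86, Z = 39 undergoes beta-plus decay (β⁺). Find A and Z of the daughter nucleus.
Daughter: A = 86, Z = 38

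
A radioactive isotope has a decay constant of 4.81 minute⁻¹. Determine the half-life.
t½ = ln(2)/λ = 0.1441 minutes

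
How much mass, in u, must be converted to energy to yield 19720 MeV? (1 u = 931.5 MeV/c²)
m = E/c² = 21.17 u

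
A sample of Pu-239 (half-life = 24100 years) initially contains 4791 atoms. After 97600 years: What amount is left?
N = N₀(1/2)^(t/t½) = 289.3 atoms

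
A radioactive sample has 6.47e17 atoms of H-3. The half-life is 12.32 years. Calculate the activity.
A = λN = 3.64e16 decays/year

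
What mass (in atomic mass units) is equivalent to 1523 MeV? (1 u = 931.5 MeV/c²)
m = E/c² = 1.635 u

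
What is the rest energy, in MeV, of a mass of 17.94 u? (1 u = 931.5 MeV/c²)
E = mc² = 16710 MeV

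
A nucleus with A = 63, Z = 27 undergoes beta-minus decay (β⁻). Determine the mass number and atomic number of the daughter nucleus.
Daughter: A = 63, Z = 28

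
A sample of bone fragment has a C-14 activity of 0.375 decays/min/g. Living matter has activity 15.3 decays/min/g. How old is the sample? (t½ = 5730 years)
Age = t½ × log₂(A₀/A) = 30660 years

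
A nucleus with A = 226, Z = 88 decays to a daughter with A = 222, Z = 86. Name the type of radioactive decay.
ΔA = -4, ΔZ = -2 ⇒ alpha decay (α)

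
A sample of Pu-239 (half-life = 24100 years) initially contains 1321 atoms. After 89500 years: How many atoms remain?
N = N₀(1/2)^(t/t½) = 100.7 atoms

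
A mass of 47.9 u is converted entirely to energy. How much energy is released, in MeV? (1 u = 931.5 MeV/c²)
E = mc² = 44620 MeV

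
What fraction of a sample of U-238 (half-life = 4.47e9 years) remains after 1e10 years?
N/N₀ = (1/2)^(t/t½) = 0.2121 = 21.2%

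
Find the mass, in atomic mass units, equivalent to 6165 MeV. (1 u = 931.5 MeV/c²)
m = E/c² = 6.618 u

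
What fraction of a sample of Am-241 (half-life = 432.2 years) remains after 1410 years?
N/N₀ = (1/2)^(t/t½) = 0.1042 = 10.4%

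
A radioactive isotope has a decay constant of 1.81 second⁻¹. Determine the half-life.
t½ = ln(2)/λ = 0.383 seconds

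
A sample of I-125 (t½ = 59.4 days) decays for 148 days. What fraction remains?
N/N₀ = (1/2)^(t/t½) = 0.1778 = 17.8%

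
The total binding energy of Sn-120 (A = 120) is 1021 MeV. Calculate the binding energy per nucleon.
B.E./A = 1021/120 = 8.508 MeV/nucleon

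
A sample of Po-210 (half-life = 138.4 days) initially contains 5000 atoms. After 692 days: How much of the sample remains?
N = N₀(1/2)^(t/t½) = 156.2 atoms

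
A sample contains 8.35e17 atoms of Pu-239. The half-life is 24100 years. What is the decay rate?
A = λN = 2.402e13 decays/year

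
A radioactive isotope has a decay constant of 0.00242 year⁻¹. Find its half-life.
t½ = ln(2)/λ = 286.4 years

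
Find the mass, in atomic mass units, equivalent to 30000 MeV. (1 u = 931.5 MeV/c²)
m = E/c² = 32.21 u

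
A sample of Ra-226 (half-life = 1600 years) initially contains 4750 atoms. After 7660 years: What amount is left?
N = N₀(1/2)^(t/t½) = 172 atoms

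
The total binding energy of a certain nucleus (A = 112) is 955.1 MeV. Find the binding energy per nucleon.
B.E./A = 955.1/112 = 8.528 MeV/nucleon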